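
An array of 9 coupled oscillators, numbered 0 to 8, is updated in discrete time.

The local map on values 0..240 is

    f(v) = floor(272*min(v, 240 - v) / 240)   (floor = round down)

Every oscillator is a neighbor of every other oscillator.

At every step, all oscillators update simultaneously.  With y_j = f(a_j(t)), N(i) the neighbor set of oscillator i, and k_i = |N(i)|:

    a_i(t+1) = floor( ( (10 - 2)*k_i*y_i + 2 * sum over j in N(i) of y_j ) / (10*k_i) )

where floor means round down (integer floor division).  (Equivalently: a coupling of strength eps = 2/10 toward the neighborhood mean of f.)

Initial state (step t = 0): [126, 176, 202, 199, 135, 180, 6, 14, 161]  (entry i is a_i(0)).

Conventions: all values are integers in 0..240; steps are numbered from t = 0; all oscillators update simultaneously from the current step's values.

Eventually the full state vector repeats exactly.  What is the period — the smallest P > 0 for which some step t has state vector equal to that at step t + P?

Answer: 2
Key observation: The state at step 13, [129, 129, 126, 126, 129, 129, 132, 131, 130], reappears at step 15 — and no state repeats earlier — so the cycle the system enters has period 2.

Derivation:
t=0: [126, 176, 202, 199, 135, 180, 6, 14, 161]
t=1: [114, 70, 48, 50, 106, 67, 19, 26, 83]
t=2: [116, 77, 58, 59, 109, 74, 32, 38, 89]
t=3: [119, 85, 68, 69, 113, 82, 46, 51, 95]
t=4: [124, 94, 80, 80, 119, 91, 60, 64, 103]
t=5: [124, 104, 92, 92, 126, 102, 75, 78, 112]
t=6: [126, 115, 105, 105, 124, 114, 90, 93, 122]
t=7: [127, 128, 119, 119, 128, 127, 106, 108, 130]
t=8: [127, 126, 132, 132, 126, 127, 121, 123, 124]
t=9: [128, 128, 123, 123, 128, 128, 132, 131, 130]
t=10: [126, 126, 130, 130, 126, 126, 122, 123, 124]
t=11: [128, 128, 125, 125, 128, 128, 132, 131, 130]
t=12: [125, 125, 129, 129, 125, 125, 122, 123, 124]
t=13: [129, 129, 126, 126, 129, 129, 132, 131, 130]
t=14: [125, 125, 128, 128, 125, 125, 122, 123, 124]
t=15: [129, 129, 126, 126, 129, 129, 132, 131, 130]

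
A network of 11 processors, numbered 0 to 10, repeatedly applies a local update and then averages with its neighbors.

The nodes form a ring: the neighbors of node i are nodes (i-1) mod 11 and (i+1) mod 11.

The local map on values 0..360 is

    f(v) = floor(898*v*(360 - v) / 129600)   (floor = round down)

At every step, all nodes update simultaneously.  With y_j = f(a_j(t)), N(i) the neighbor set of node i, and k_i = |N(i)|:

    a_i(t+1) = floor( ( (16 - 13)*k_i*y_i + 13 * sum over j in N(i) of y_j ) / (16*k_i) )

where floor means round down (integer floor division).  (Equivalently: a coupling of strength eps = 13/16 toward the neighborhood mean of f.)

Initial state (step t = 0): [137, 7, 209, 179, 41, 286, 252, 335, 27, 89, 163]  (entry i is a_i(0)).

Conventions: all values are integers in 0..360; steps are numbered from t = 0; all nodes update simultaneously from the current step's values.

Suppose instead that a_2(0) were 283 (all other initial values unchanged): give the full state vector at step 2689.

Answer: [216, 216, 216, 216, 216, 216, 216, 216, 216, 216, 216]
Key observation: The state at step 5, [216, 216, 216, 216, 216, 216, 216, 216, 216, 216, 216], reappears at step 7: the system is in a cycle of period 2 from step 5 on.  Therefore the state at step 2689 equals the state at step 5 + ((2689 - 5) mod 2) = 5, which is [216, 216, 216, 216, 216, 216, 216, 216, 216, 216, 216].

Derivation:
t=0: [137, 7, 283, 179, 41, 286, 252, 335, 27, 89, 163]
t=1: [136, 149, 126, 139, 167, 140, 118, 112, 103, 146, 195]
t=2: [217, 209, 212, 213, 214, 210, 201, 190, 200, 205, 215]
t=3: [216, 216, 217, 216, 216, 218, 220, 221, 221, 218, 217]
t=4: [215, 215, 215, 215, 214, 214, 213, 212, 212, 213, 214]
t=5: [216, 216, 216, 216, 216, 216, 216, 216, 216, 216, 216]
t=6: [215, 215, 215, 215, 215, 215, 215, 215, 215, 215, 215]
t=7: [216, 216, 216, 216, 216, 216, 216, 216, 216, 216, 216]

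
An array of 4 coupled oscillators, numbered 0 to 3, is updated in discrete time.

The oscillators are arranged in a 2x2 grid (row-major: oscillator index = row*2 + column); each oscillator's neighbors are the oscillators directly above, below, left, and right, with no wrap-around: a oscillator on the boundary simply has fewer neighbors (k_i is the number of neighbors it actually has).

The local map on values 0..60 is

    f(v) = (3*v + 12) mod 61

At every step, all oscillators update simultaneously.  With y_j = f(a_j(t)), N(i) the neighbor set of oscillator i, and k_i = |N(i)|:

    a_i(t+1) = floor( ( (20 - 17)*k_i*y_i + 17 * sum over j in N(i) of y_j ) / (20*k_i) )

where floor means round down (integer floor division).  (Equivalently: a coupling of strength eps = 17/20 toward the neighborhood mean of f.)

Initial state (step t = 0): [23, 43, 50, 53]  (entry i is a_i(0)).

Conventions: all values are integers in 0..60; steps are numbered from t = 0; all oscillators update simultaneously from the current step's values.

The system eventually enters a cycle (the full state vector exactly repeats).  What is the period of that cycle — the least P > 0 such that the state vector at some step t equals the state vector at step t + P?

Answer: 10
Key observation: The state at step 5, [51, 34, 34, 51], reappears at step 15 — and no state repeats earlier — so the cycle the system enters has period 10.

Derivation:
t=0: [23, 43, 50, 53]
t=1: [28, 32, 35, 32]
t=2: [49, 41, 43, 50]
t=3: [19, 34, 35, 19]
t=4: [47, 14, 15, 47]
t=5: [51, 34, 34, 51]
t=6: [51, 44, 44, 51]
t=7: [25, 39, 39, 25]
t=8: [9, 23, 23, 9]
t=9: [22, 36, 36, 22]
t=10: [52, 23, 23, 52]
t=11: [23, 42, 42, 23]
t=12: [16, 19, 19, 16]
t=13: [15, 52, 52, 15]
t=14: [47, 55, 55, 47]
t=15: [51, 34, 34, 51]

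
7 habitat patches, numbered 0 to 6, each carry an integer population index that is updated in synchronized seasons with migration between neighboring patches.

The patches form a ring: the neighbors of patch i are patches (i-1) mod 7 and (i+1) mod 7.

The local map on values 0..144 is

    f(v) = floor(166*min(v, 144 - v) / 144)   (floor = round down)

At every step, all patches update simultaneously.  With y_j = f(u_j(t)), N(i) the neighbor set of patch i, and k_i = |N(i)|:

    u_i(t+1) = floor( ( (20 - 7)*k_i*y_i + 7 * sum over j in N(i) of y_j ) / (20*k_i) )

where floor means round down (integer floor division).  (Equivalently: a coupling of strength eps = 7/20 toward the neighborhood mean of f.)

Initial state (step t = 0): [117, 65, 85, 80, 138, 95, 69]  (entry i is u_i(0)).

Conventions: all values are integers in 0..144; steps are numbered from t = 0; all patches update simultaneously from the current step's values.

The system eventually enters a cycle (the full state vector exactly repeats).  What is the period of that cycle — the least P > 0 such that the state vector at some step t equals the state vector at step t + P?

Answer: 6
Key observation: The state at step 22, [81, 81, 81, 81, 81, 81, 81], reappears at step 28 — and no state repeats earlier — so the cycle the system enters has period 6.

Derivation:
t=0: [117, 65, 85, 80, 138, 95, 69]
t=1: [46, 65, 69, 60, 26, 51, 66]
t=2: [60, 71, 76, 63, 41, 56, 68]
t=3: [72, 78, 77, 68, 54, 63, 73]
t=4: [81, 77, 77, 75, 66, 71, 79]
t=5: [73, 76, 77, 78, 77, 78, 74]
t=6: [80, 78, 77, 76, 76, 76, 79]
t=7: [73, 75, 77, 77, 78, 77, 74]
t=8: [80, 79, 77, 76, 76, 77, 79]
t=9: [73, 74, 76, 77, 77, 76, 74]
t=10: [80, 79, 78, 77, 77, 78, 79]
t=11: [73, 74, 75, 76, 76, 75, 74]
t=12: [80, 80, 79, 78, 78, 79, 80]
t=13: [73, 73, 74, 75, 75, 74, 73]
t=14: [81, 80, 80, 79, 79, 80, 80]
t=15: [72, 72, 73, 73, 73, 73, 72]
t=16: [83, 82, 81, 81, 81, 81, 82]
t=17: [70, 71, 71, 72, 72, 71, 71]
t=18: [80, 80, 81, 82, 82, 81, 80]
t=19: [73, 72, 72, 71, 71, 72, 72]
t=20: [81, 82, 82, 81, 81, 82, 82]
t=21: [71, 71, 71, 71, 71, 71, 71]
t=22: [81, 81, 81, 81, 81, 81, 81]
t=23: [72, 72, 72, 72, 72, 72, 72]
t=24: [83, 83, 83, 83, 83, 83, 83]
t=25: [70, 70, 70, 70, 70, 70, 70]
t=26: [80, 80, 80, 80, 80, 80, 80]
t=27: [73, 73, 73, 73, 73, 73, 73]
t=28: [81, 81, 81, 81, 81, 81, 81]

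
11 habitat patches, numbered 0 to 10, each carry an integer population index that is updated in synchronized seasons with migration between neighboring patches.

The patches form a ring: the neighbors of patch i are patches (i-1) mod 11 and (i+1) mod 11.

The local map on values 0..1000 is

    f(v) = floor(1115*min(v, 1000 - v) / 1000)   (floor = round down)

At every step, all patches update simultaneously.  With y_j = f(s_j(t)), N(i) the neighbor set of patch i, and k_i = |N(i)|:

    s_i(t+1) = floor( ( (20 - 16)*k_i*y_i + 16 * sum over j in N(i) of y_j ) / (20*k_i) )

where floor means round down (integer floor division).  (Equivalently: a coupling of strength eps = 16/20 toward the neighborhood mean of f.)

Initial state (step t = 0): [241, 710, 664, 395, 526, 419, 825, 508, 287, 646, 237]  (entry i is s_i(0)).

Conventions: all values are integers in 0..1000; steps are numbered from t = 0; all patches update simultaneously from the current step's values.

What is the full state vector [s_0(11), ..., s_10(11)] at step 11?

Answer: [524, 523, 522, 521, 520, 521, 522, 524, 525, 525, 524]

Derivation:
t=0: [241, 710, 664, 395, 526, 419, 825, 508, 287, 646, 237]
t=1: [288, 321, 380, 448, 468, 382, 445, 315, 440, 312, 317]
t=2: [348, 369, 427, 477, 473, 491, 409, 464, 377, 406, 337]
t=3: [392, 427, 472, 507, 536, 502, 516, 453, 471, 408, 411]
t=4: [461, 480, 515, 527, 545, 533, 531, 526, 488, 484, 448]
t=5: [516, 528, 532, 524, 520, 515, 523, 532, 535, 525, 521]
t=6: [531, 529, 526, 528, 535, 534, 530, 523, 523, 526, 534]
t=7: [522, 525, 526, 523, 521, 520, 524, 528, 529, 525, 523]
t=8: [530, 529, 529, 531, 533, 532, 530, 527, 527, 528, 530]
t=9: [524, 524, 523, 522, 521, 521, 524, 525, 526, 525, 524]
t=10: [530, 530, 531, 532, 533, 532, 531, 529, 528, 529, 529]
t=11: [524, 523, 522, 521, 520, 521, 522, 524, 525, 525, 524]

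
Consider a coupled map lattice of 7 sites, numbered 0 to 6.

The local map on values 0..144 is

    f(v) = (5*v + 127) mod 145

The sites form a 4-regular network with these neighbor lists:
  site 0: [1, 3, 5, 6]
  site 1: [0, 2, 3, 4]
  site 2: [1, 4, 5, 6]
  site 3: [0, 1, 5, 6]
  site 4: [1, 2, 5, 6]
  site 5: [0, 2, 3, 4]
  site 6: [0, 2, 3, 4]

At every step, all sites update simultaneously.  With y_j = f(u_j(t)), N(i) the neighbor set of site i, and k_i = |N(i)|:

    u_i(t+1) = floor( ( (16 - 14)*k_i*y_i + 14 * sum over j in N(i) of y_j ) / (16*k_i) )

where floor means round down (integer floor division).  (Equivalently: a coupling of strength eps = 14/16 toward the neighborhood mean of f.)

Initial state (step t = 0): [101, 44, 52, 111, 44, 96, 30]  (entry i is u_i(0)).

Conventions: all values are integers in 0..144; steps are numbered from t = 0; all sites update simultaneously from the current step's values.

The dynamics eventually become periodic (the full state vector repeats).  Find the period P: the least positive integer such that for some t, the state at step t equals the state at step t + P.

Simulating step by step:
t=0: [101, 44, 52, 111, 44, 96, 30]
t=1: [76, 74, 71, 71, 75, 70, 83]
t=2: [65, 58, 66, 67, 64, 56, 64]
t=3: [64, 32, 61, 63, 62, 31, 18]
t=4: [79, 53, 94, 80, 108, 52, 44]
t=5: [87, 74, 77, 86, 70, 74, 69]
t=6: [77, 88, 54, 78, 57, 88, 85]
t=7: [110, 101, 123, 110, 122, 101, 99]
t=8: [65, 55, 36, 65, 37, 55, 54]
t=9: [78, 29, 79, 78, 78, 29, 29]
t=10: [111, 88, 112, 111, 112, 88, 88]
t=11: [121, 107, 123, 121, 123, 107, 107]
t=12: [56, 20, 59, 56, 59, 20, 20]
t=13: [94, 119, 99, 94, 99, 119, 119]
t=14: [99, 43, 107, 99, 107, 43, 43]
t=15: [48, 60, 62, 48, 62, 60, 60]
t=16: [116, 51, 90, 116, 90, 51, 51]
t=17: [104, 129, 109, 104, 109, 129, 129]
t=18: [53, 75, 62, 53, 62, 75, 75]
t=19: [79, 53, 44, 79, 44, 53, 53]
t=20: [96, 75, 86, 96, 86, 75, 75]
t=21: [53, 73, 85, 53, 85, 73, 73]
t=22: [72, 102, 77, 72, 77, 102, 102]
t=23: [55, 63, 63, 55, 63, 63, 63]
t=24: [43, 52, 7, 43, 7, 52, 52]
t=25: [81, 42, 69, 81, 69, 42, 42]
t=26: [64, 64, 43, 64, 43, 64, 64]
t=27: [12, 29, 25, 12, 25, 29, 29]
t=28: [97, 81, 120, 97, 120, 81, 81]
t=29: [74, 27, 64, 74, 64, 27, 27]
t=30: [98, 47, 80, 98, 80, 47, 47]
t=31: [59, 65, 78, 59, 78, 65, 65]
t=32: [56, 95, 39, 56, 39, 95, 95]
t=33: [54, 67, 25, 54, 25, 67, 67]
t=34: [54, 97, 54, 54, 54, 97, 97]
t=35: [57, 97, 57, 57, 57, 97, 97]
t=36: [62, 110, 62, 62, 62, 110, 110]
t=37: [64, 13, 64, 64, 64, 13, 13]
t=38: [34, 16, 34, 34, 34, 16, 16]
t=39: [43, 13, 43, 43, 43, 13, 13]
t=40: [48, 51, 48, 48, 48, 51, 51]
t=41: [86, 78, 86, 86, 86, 78, 78]
t=42: [95, 117, 95, 95, 95, 117, 117]
t=43: [94, 35, 94, 94, 94, 35, 35]
t=44: [13, 16, 13, 13, 13, 16, 16]
t=45: [56, 48, 56, 56, 56, 48, 48]
t=46: [90, 112, 90, 90, 90, 112, 112]
t=47: [119, 137, 119, 119, 119, 137, 137]
t=48: [105, 135, 105, 105, 105, 135, 135]
t=49: [75, 72, 75, 75, 75, 72, 72]
t=50: [57, 65, 57, 57, 57, 65, 65]
t=51: [53, 108, 53, 53, 53, 108, 108]
t=52: [92, 100, 92, 92, 92, 100, 100]
t=53: [33, 12, 33, 33, 33, 12, 12]
t=54: [28, 7, 28, 28, 28, 7, 7]
t=55: [53, 108, 53, 53, 53, 108, 108]

Answer: 4
Key observation: The state at step 51, [53, 108, 53, 53, 53, 108, 108], reappears at step 55 — and no state repeats earlier — so the cycle the system enters has period 4.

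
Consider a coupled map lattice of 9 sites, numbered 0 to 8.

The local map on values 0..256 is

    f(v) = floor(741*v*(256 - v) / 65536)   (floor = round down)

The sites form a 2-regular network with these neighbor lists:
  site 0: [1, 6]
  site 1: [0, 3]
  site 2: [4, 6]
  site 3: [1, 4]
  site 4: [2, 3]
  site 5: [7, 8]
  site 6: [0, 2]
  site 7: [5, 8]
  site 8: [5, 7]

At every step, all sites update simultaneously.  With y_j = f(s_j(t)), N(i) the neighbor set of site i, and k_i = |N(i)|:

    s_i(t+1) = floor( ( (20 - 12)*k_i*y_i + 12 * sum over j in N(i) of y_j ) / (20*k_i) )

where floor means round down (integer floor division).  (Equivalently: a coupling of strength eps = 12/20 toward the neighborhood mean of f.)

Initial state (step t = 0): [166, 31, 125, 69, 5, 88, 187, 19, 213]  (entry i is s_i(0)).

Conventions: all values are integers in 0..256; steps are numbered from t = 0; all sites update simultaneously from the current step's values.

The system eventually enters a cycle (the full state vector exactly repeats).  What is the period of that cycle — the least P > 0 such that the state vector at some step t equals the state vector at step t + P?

Answer: 2
Key observation: The state at step 18, [168, 168, 168, 168, 168, 168, 168, 168, 168], reappears at step 20 — and no state repeats earlier — so the cycle the system enters has period 2.

Derivation:
t=0: [166, 31, 125, 69, 5, 88, 187, 19, 213]
t=1: [134, 125, 121, 85, 104, 112, 163, 101, 106]
t=2: [180, 178, 178, 174, 175, 179, 178, 179, 179]
t=3: [155, 156, 157, 159, 159, 155, 155, 155, 155]
t=4: [176, 175, 175, 174, 174, 177, 176, 177, 177]
t=5: [159, 160, 160, 160, 160, 158, 159, 158, 158]
t=6: [173, 173, 173, 173, 173, 175, 173, 175, 175]
t=7: [162, 162, 162, 162, 162, 160, 162, 160, 160]
t=8: [172, 172, 172, 172, 172, 173, 172, 173, 173]
t=9: [163, 163, 163, 163, 163, 162, 163, 162, 162]
t=10: [171, 171, 171, 171, 171, 172, 171, 172, 172]
t=11: [164, 164, 164, 164, 164, 163, 164, 163, 163]
t=12: [170, 170, 170, 170, 170, 171, 170, 171, 171]
t=13: [165, 165, 165, 165, 165, 164, 165, 164, 164]
t=14: [169, 169, 169, 169, 169, 170, 169, 170, 170]
t=15: [166, 166, 166, 166, 166, 165, 166, 165, 165]
t=16: [168, 168, 168, 168, 168, 169, 168, 169, 169]
t=17: [167, 167, 167, 167, 167, 166, 167, 166, 166]
t=18: [168, 168, 168, 168, 168, 168, 168, 168, 168]
t=19: [167, 167, 167, 167, 167, 167, 167, 167, 167]
t=20: [168, 168, 168, 168, 168, 168, 168, 168, 168]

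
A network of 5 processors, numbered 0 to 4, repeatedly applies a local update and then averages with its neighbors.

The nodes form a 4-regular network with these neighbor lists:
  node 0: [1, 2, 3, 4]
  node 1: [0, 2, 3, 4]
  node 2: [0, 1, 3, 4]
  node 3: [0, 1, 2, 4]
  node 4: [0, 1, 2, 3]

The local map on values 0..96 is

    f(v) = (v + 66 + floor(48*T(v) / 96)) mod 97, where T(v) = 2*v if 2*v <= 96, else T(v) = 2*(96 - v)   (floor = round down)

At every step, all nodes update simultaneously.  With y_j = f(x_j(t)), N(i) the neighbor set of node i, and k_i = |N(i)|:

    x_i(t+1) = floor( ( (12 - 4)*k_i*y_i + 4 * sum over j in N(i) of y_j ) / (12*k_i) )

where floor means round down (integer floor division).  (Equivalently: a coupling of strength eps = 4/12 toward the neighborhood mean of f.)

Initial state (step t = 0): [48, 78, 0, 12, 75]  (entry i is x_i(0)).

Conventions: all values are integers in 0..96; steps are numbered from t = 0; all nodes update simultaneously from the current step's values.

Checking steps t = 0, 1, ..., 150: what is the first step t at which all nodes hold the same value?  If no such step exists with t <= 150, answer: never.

Answer: 2
Key observation: Synchronization is absorbing here: once all nodes are equal they stay equal, and step 2 is the first all-equal step.

Derivation:
t=0: [48, 78, 0, 12, 75]  (not all equal)
t=1: [67, 67, 67, 81, 67]  (not all equal)
t=2: [65, 65, 65, 65, 65]  (all equal)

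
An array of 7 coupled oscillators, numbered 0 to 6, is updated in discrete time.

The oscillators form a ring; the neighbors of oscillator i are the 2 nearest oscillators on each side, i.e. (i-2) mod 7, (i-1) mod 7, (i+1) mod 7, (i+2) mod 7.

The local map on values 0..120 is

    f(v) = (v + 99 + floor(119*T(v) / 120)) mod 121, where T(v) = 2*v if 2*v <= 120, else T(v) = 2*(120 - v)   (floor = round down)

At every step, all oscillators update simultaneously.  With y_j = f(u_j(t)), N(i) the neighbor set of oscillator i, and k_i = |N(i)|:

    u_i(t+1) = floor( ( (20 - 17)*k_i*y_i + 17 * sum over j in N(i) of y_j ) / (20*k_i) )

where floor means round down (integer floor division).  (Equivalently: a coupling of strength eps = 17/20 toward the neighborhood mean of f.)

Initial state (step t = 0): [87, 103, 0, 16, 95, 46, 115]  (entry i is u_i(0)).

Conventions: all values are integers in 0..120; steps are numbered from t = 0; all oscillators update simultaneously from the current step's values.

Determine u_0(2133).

Answer: u_0(2133) = 109
Key observation: The state at step 14, [108, 108, 108, 108, 108, 108, 108], reappears at step 16: the system is in a cycle of period 2 from step 14 on.  Therefore the state at step 2133 equals the state at step 14 + ((2133 - 14) mod 2) = 15, which is [109, 109, 109, 109, 109, 109, 109].

Derivation:
t=0: [87, 103, 0, 16, 95, 46, 115]
t=1: [92, 67, 46, 73, 72, 46, 66]
t=2: [62, 40, 34, 63, 63, 34, 41]
t=3: [80, 66, 53, 66, 66, 54, 66]
t=4: [22, 23, 24, 24, 24, 25, 24]
t=5: [48, 47, 47, 49, 49, 48, 47]
t=6: [75, 68, 44, 51, 51, 26, 43]
t=7: [66, 56, 30, 44, 60, 39, 39]
t=8: [63, 67, 52, 63, 82, 71, 53]
t=9: [22, 24, 24, 21, 20, 23, 23]
t=10: [46, 45, 43, 44, 44, 42, 44]
t=11: [108, 110, 110, 107, 107, 109, 109]
t=12: [107, 108, 108, 108, 108, 109, 108]
t=13: [108, 109, 109, 108, 108, 109, 109]
t=14: [108, 108, 108, 108, 108, 108, 108]
t=15: [109, 109, 109, 109, 109, 109, 109]
t=16: [108, 108, 108, 108, 108, 108, 108]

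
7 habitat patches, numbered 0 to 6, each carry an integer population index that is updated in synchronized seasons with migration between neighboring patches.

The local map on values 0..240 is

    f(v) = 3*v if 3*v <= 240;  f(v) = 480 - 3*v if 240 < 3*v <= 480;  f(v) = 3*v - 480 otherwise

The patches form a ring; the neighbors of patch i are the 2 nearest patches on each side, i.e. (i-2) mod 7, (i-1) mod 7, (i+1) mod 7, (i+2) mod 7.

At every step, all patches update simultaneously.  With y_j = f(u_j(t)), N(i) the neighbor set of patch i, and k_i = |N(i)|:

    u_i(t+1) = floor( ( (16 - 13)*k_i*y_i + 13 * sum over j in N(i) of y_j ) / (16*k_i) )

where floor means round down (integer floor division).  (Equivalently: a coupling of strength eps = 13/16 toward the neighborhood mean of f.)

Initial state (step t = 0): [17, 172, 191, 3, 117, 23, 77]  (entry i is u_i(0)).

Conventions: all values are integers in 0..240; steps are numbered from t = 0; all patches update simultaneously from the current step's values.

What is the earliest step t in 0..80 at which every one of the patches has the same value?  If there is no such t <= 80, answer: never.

Answer: never
Key observation: The state at step 22 reappears at step 28 — the system is in a cycle of period 6 from step 22 on.  No step 0..28 is synchronized, and the cycle repeats forever, so no step up to 80 (or ever) has all patches equal.

Derivation:
t=0: [17, 172, 191, 3, 117, 23, 77]  (not all equal)
t=1: [96, 84, 63, 68, 105, 98, 101]  (not all equal)
t=2: [194, 197, 195, 194, 184, 184, 189]  (not all equal)
t=3: [95, 101, 98, 92, 87, 87, 88]  (not all equal)
t=4: [198, 195, 196, 200, 208, 210, 205]  (not all equal)
t=5: [122, 116, 118, 125, 131, 132, 129]  (not all equal)
t=6: [109, 113, 112, 106, 99, 96, 102]  (not all equal)
t=7: [160, 155, 156, 164, 170, 172, 168]  (not all equal)
t=8: [17, 12, 13, 21, 22, 20, 20]  (not all equal)
t=9: [49, 50, 51, 52, 57, 60, 54]  (not all equal)
t=10: [158, 153, 155, 162, 164, 162, 162]  (not all equal)
t=11: [10, 10, 11, 12, 8, 7, 10]  (not all equal)
t=12: [28, 31, 30, 28, 28, 28, 26]  (not all equal)
t=13: [85, 85, 86, 87, 84, 82, 84]  (not all equal)
t=14: [226, 223, 223, 225, 226, 226, 228]  (not all equal)
t=15: [195, 195, 193, 193, 196, 198, 197]  (not all equal)
t=16: [106, 103, 103, 105, 106, 107, 108]  (not all equal)
t=17: [163, 164, 166, 165, 162, 160, 162]  (not all equal)
t=18: [9, 12, 11, 10, 9, 7, 6]  (not all equal)
t=19: [27, 28, 30, 29, 25, 24, 25]  (not all equal)
t=20: [80, 83, 83, 81, 79, 78, 77]  (not all equal)
t=21: [233, 234, 235, 233, 233, 235, 234]  (not all equal)
t=22: [222, 221, 220, 222, 222, 220, 221]  (not all equal)
t=23: [182, 183, 184, 182, 182, 184, 183]  (not all equal)
t=24: [69, 68, 67, 69, 69, 67, 68]  (not all equal)
t=25: [203, 204, 205, 203, 203, 205, 204]  (not all equal)
t=26: [132, 131, 130, 132, 132, 130, 131]  (not all equal)
t=27: [87, 86, 85, 87, 87, 85, 86]  (not all equal)
t=28: [222, 221, 220, 222, 222, 220, 221]  (not all equal)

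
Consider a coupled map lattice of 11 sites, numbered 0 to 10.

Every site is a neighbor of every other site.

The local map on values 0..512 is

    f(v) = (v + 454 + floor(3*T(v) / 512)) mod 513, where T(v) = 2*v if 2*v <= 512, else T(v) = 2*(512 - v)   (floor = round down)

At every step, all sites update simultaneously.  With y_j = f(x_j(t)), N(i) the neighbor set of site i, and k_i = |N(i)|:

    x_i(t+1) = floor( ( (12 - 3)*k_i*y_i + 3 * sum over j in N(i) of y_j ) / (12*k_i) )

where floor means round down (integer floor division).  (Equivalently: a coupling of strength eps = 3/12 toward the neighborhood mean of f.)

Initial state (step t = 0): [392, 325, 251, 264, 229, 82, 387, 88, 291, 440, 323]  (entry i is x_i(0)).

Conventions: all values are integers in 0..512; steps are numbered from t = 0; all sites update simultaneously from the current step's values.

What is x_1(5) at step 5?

Simulating step by step:
t=0: [392, 325, 251, 264, 229, 82, 387, 88, 291, 440, 323]
t=1: [303, 255, 201, 211, 185, 77, 299, 82, 230, 337, 253]
t=2: [223, 188, 149, 156, 137, 58, 220, 61, 170, 248, 187]
t=3: [162, 136, 107, 112, 99, 413, 160, 43, 123, 180, 136]
t=4: [114, 95, 74, 77, 68, 296, 112, 398, 85, 127, 95]
t=5: [63, 49, 33, 35, 29, 195, 61, 269, 41, 72, 49]

Answer: x_1(5) = 49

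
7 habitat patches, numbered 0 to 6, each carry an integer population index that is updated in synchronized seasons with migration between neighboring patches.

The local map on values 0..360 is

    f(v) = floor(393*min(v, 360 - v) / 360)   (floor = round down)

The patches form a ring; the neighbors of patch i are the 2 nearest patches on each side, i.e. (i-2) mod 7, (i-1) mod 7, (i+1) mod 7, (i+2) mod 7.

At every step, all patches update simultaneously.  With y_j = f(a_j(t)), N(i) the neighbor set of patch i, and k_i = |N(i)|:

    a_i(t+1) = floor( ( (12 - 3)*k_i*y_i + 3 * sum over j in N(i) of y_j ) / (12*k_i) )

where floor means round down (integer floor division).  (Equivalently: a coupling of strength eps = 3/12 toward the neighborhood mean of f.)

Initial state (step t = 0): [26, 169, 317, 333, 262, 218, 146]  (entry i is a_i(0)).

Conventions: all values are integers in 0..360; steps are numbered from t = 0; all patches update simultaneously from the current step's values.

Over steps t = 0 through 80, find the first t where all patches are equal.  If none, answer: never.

Simulating step by step:
t=0: [26, 169, 317, 333, 262, 218, 146]  (not all equal)
t=1: [55, 154, 56, 52, 103, 136, 148]  (not all equal)
t=2: [78, 147, 70, 72, 110, 135, 151]  (not all equal)
t=3: [97, 145, 84, 89, 119, 138, 155]  (not all equal)
t=4: [114, 147, 98, 105, 128, 143, 160]  (not all equal)
t=5: [130, 152, 113, 120, 138, 151, 166]  (not all equal)
t=6: [145, 159, 128, 135, 149, 160, 174]  (not all equal)
t=7: [160, 169, 144, 150, 162, 171, 183]  (not all equal)
t=8: [175, 180, 161, 166, 175, 183, 189]  (not all equal)
t=9: [190, 192, 178, 182, 189, 191, 187]  (not all equal)
t=10: [185, 184, 192, 192, 187, 185, 187]  (not all equal)
t=11: [190, 190, 184, 184, 187, 190, 188]  (not all equal)
t=12: [185, 186, 190, 190, 188, 185, 186]  (not all equal)
t=13: [190, 188, 185, 185, 187, 190, 189]  (not all equal)
t=14: [185, 187, 190, 190, 188, 185, 186]  (not all equal)
t=15: [190, 187, 185, 185, 187, 190, 189]  (not all equal)
t=16: [185, 188, 190, 190, 188, 185, 186]  (not all equal)
t=17: [190, 187, 185, 185, 187, 190, 189]  (not all equal)

Answer: never
Key observation: The state at step 15 reappears at step 17 — the system is in a cycle of period 2 from step 15 on.  No step 0..17 is synchronized, and the cycle repeats forever, so no step up to 80 (or ever) has all patches equal.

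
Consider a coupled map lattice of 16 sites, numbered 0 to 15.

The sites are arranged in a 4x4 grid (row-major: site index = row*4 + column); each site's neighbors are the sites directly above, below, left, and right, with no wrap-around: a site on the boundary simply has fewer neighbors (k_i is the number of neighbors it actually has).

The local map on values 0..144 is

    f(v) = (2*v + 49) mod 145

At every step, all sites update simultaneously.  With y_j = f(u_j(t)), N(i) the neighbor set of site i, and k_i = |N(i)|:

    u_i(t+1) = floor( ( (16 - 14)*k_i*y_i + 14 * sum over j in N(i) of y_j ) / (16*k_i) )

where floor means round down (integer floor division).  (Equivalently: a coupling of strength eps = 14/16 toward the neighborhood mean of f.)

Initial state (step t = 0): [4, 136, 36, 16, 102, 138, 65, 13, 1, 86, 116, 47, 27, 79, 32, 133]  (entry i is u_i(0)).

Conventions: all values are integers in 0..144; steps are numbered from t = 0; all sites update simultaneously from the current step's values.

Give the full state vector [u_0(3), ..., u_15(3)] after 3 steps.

Answer: [115, 86, 37, 39, 118, 79, 57, 42, 84, 69, 61, 59, 62, 61, 43, 97]

Derivation:
t=0: [4, 136, 36, 16, 102, 138, 65, 13, 1, 86, 116, 47, 27, 79, 32, 133]
t=1: [67, 66, 57, 95, 55, 58, 84, 84, 90, 71, 97, 86, 62, 92, 79, 115]
t=2: [26, 26, 61, 51, 43, 39, 54, 79, 36, 69, 68, 98, 78, 50, 101, 77]
t=3: [115, 86, 37, 39, 118, 79, 57, 42, 84, 69, 61, 59, 62, 61, 43, 97]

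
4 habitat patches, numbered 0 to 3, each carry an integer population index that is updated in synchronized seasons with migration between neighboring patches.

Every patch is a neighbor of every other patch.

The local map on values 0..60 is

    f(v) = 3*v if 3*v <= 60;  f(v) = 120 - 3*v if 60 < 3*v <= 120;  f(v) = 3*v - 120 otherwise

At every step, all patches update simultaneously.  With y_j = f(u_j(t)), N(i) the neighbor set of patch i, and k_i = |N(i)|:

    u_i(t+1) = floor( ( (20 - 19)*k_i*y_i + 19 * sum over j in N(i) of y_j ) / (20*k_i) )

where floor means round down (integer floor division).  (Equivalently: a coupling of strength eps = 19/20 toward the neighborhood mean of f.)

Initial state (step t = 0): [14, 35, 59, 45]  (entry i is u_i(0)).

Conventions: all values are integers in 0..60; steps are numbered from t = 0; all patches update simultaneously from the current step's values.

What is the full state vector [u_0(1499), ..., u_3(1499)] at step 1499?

Simulating step by step:
t=0: [14, 35, 59, 45]
t=1: [29, 36, 25, 36]
t=2: [23, 29, 20, 29]
t=3: [42, 47, 40, 47]
t=4: [13, 9, 15, 9]
t=5: [33, 36, 31, 36]
t=6: [17, 19, 15, 19]
t=7: [52, 51, 54, 51]
t=8: [36, 36, 34, 36]
t=9: [13, 13, 12, 13]
t=10: [38, 38, 38, 38]
t=11: [6, 6, 6, 6]
t=12: [18, 18, 18, 18]
t=13: [54, 54, 54, 54]
t=14: [42, 42, 42, 42]
t=15: [6, 6, 6, 6]

Answer: [6, 6, 6, 6]
Key observation: The state at step 11, [6, 6, 6, 6], reappears at step 15: the system is in a cycle of period 4 from step 11 on.  Therefore the state at step 1499 equals the state at step 11 + ((1499 - 11) mod 4) = 11, which is [6, 6, 6, 6].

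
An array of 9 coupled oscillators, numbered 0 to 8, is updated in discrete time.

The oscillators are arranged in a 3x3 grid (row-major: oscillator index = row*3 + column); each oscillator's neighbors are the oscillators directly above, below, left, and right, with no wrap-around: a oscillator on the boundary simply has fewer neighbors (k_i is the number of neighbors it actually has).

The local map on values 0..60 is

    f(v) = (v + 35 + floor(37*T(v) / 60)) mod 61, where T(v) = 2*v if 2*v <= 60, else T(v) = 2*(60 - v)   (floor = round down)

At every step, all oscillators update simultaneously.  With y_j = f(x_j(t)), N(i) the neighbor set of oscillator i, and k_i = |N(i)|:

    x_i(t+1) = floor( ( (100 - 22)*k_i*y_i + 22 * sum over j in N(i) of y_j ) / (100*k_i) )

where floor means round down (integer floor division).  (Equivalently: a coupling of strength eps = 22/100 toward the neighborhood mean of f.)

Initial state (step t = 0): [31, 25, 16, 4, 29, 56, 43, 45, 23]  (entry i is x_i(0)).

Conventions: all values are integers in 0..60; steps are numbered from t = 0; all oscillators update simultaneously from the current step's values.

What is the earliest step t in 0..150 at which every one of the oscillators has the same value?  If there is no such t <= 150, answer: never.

Answer: 5
Key observation: Synchronization is absorbing here: once all oscillators are equal they stay equal, and step 5 is the first all-equal step.

Derivation:
t=0: [31, 25, 16, 4, 29, 56, 43, 45, 23]  (not all equal)
t=1: [39, 29, 13, 41, 37, 31, 37, 36, 27]  (not all equal)
t=2: [38, 35, 10, 38, 38, 36, 38, 38, 35]  (not all equal)
t=3: [39, 40, 53, 39, 39, 40, 39, 39, 39]  (not all equal)
t=4: [38, 37, 35, 38, 38, 37, 38, 38, 38]  (not all equal)
t=5: [39, 39, 39, 39, 39, 39, 39, 39, 39]  (all equal)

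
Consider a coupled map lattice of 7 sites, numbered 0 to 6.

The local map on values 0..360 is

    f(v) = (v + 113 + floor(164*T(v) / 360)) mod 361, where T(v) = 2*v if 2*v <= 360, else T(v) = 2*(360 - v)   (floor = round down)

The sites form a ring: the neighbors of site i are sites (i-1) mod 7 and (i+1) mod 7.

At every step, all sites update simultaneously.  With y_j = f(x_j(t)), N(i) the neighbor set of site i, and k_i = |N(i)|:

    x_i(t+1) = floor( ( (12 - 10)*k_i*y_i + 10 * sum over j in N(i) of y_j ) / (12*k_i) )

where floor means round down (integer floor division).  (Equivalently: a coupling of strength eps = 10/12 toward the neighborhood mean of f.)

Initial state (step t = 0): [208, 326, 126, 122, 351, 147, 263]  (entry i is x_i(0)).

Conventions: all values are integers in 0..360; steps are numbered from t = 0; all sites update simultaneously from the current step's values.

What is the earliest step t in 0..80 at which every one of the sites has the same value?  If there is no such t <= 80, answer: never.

Answer: never
Key observation: The state at step 9 reappears at step 11 — the system is in a cycle of period 2 from step 9 on.  No step 0..11 is synchronized, and the cycle repeats forever, so no step up to 80 (or ever) has all sites equal.

Derivation:
t=0: [208, 326, 126, 122, 351, 147, 263]  (not all equal)
t=1: [104, 205, 248, 251, 176, 94, 71]  (not all equal)
t=2: [196, 188, 100, 96, 178, 188, 292]  (not all equal)
t=3: [99, 183, 214, 214, 178, 98, 97]  (not all equal)
t=4: [214, 183, 97, 96, 181, 212, 300]  (not all equal)
t=5: [100, 181, 213, 213, 180, 100, 99]  (not all equal)
t=6: [216, 183, 97, 97, 183, 216, 303]  (not all equal)
t=7: [100, 181, 213, 213, 181, 100, 100]  (not all equal)
t=8: [217, 183, 97, 97, 183, 217, 304]  (not all equal)
t=9: [101, 181, 213, 213, 181, 101, 100]  (not all equal)
t=10: [217, 184, 97, 97, 184, 217, 305]  (not all equal)
t=11: [101, 181, 213, 213, 181, 101, 100]  (not all equal)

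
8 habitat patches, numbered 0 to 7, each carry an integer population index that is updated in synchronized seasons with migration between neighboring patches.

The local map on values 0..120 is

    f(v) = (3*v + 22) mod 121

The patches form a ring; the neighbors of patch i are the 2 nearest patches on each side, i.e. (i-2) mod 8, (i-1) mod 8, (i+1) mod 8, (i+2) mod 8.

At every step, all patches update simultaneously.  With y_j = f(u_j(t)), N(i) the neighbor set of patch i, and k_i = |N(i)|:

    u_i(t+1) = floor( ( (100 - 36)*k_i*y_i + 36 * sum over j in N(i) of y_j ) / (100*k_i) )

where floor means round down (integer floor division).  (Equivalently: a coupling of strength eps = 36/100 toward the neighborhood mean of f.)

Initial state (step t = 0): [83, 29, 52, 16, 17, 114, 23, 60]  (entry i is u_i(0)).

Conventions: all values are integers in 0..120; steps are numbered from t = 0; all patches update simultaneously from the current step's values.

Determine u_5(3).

Answer: u_5(3) = 58

Derivation:
t=0: [83, 29, 52, 16, 17, 114, 23, 60]
t=1: [48, 91, 61, 66, 66, 28, 74, 72]
t=2: [51, 64, 80, 94, 89, 96, 34, 93]
t=3: [50, 77, 35, 60, 43, 58, 22, 57]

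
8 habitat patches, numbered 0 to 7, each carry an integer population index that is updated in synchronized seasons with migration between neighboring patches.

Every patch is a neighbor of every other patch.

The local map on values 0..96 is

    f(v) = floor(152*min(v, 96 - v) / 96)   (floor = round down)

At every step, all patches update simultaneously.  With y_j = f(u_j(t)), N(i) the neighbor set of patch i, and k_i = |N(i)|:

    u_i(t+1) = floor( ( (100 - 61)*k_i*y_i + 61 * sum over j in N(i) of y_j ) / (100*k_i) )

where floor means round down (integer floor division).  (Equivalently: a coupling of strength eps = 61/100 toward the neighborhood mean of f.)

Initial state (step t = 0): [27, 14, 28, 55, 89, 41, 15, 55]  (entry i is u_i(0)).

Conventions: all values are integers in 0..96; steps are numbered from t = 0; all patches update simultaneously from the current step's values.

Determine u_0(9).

Simulating step by step:
t=0: [27, 14, 28, 55, 89, 41, 15, 55]
t=1: [41, 35, 42, 48, 32, 48, 36, 48]
t=2: [64, 61, 65, 68, 60, 68, 62, 68]
t=3: [49, 51, 49, 47, 51, 47, 50, 47]
t=4: [73, 72, 73, 73, 72, 73, 72, 73]
t=5: [36, 37, 36, 36, 37, 36, 37, 36]
t=6: [57, 57, 57, 57, 57, 57, 57, 57]
t=7: [61, 61, 61, 61, 61, 61, 61, 61]
t=8: [55, 55, 55, 55, 55, 55, 55, 55]
t=9: [64, 64, 64, 64, 64, 64, 64, 64]

Answer: u_0(9) = 64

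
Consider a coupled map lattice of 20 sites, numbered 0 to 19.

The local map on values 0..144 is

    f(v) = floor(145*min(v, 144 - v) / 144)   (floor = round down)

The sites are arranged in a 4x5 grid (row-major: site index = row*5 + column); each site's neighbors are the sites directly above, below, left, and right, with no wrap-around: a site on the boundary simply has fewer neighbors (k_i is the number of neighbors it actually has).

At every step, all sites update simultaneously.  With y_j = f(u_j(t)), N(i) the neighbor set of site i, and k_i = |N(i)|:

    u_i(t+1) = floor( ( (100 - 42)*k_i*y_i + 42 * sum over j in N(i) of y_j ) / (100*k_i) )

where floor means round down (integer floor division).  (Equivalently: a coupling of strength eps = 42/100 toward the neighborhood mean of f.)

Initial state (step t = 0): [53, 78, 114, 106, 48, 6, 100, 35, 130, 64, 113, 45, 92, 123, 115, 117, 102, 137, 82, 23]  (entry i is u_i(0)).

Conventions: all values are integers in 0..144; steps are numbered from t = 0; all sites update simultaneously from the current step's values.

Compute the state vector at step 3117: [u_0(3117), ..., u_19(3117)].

Simulating step by step:
t=0: [53, 78, 114, 106, 48, 6, 100, 35, 130, 64, 113, 45, 92, 123, 115, 117, 102, 137, 82, 23]
t=1: [45, 56, 36, 34, 49, 21, 41, 35, 24, 49, 28, 43, 41, 28, 31, 30, 35, 25, 43, 32]
t=2: [42, 49, 38, 34, 45, 28, 40, 35, 29, 42, 29, 40, 37, 30, 33, 30, 34, 31, 36, 34]
t=3: [40, 45, 38, 35, 42, 31, 39, 35, 31, 39, 30, 37, 35, 31, 33, 30, 33, 32, 34, 34]
t=4: [39, 42, 38, 35, 39, 33, 38, 35, 32, 37, 31, 35, 34, 31, 33, 30, 33, 32, 33, 33]
t=5: [38, 40, 37, 35, 37, 34, 37, 35, 33, 36, 31, 34, 33, 31, 33, 30, 32, 32, 32, 33]
t=6: [37, 38, 36, 35, 36, 34, 36, 35, 33, 35, 31, 33, 33, 31, 33, 30, 32, 32, 32, 32]
t=7: [36, 37, 36, 35, 35, 34, 35, 34, 33, 34, 31, 33, 32, 31, 32, 30, 31, 32, 31, 32]
t=8: [35, 36, 35, 34, 34, 34, 34, 34, 33, 33, 31, 32, 32, 31, 32, 30, 31, 31, 31, 31]
t=9: [35, 35, 34, 34, 33, 33, 34, 33, 33, 33, 31, 32, 32, 31, 31, 30, 31, 31, 31, 31]
t=10: [34, 34, 34, 33, 33, 33, 33, 33, 32, 32, 31, 32, 31, 31, 31, 30, 31, 31, 31, 31]
t=11: [33, 33, 33, 33, 32, 32, 33, 32, 32, 32, 31, 31, 31, 31, 31, 30, 31, 31, 31, 31]
t=12: [32, 33, 32, 32, 32, 32, 32, 32, 32, 31, 31, 31, 31, 31, 31, 30, 30, 31, 31, 31]
t=13: [32, 32, 32, 32, 31, 31, 32, 31, 31, 31, 31, 31, 31, 31, 31, 30, 30, 30, 31, 31]
t=14: [31, 32, 31, 31, 31, 31, 31, 31, 31, 31, 30, 31, 30, 31, 31, 30, 30, 30, 30, 31]
t=15: [31, 31, 31, 31, 31, 30, 31, 30, 31, 31, 30, 30, 30, 30, 31, 30, 30, 30, 30, 30]
t=16: [30, 31, 30, 31, 31, 30, 30, 30, 30, 31, 30, 30, 30, 30, 30, 30, 30, 30, 30, 30]
t=17: [30, 30, 30, 30, 31, 30, 30, 30, 30, 30, 30, 30, 30, 30, 30, 30, 30, 30, 30, 30]
t=18: [30, 30, 30, 30, 30, 30, 30, 30, 30, 30, 30, 30, 30, 30, 30, 30, 30, 30, 30, 30]
t=19: [30, 30, 30, 30, 30, 30, 30, 30, 30, 30, 30, 30, 30, 30, 30, 30, 30, 30, 30, 30]

Answer: [30, 30, 30, 30, 30, 30, 30, 30, 30, 30, 30, 30, 30, 30, 30, 30, 30, 30, 30, 30]
Key observation: The state at step 18, [30, 30, 30, 30, 30, 30, 30, 30, 30, 30, 30, 30, 30, 30, 30, 30, 30, 30, 30, 30], reappears at step 19: the system is in a cycle of period 1 from step 18 on.  Therefore the state at step 3117 equals the state at step 18 + ((3117 - 18) mod 1) = 18, which is [30, 30, 30, 30, 30, 30, 30, 30, 30, 30, 30, 30, 30, 30, 30, 30, 30, 30, 30, 30].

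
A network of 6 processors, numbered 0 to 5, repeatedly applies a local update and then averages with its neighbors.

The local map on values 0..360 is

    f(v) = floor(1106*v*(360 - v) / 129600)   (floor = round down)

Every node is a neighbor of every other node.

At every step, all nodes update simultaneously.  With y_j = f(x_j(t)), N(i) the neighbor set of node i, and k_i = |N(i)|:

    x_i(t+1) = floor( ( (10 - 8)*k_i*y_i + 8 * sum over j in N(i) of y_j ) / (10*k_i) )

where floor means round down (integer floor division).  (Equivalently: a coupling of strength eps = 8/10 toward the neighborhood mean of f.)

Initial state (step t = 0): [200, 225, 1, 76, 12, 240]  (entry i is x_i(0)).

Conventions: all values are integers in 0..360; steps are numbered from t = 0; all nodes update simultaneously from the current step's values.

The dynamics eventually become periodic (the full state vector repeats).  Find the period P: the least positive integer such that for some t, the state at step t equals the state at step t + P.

Simulating step by step:
t=0: [200, 225, 1, 76, 12, 240]
t=1: [170, 170, 159, 167, 161, 169]
t=2: [274, 274, 274, 274, 274, 274]
t=3: [201, 201, 201, 201, 201, 201]
t=4: [272, 272, 272, 272, 272, 272]
t=5: [204, 204, 204, 204, 204, 204]
t=6: [271, 271, 271, 271, 271, 271]
t=7: [205, 205, 205, 205, 205, 205]
t=8: [271, 271, 271, 271, 271, 271]

Answer: 2
Key observation: The state at step 6, [271, 271, 271, 271, 271, 271], reappears at step 8 — and no state repeats earlier — so the cycle the system enters has period 2.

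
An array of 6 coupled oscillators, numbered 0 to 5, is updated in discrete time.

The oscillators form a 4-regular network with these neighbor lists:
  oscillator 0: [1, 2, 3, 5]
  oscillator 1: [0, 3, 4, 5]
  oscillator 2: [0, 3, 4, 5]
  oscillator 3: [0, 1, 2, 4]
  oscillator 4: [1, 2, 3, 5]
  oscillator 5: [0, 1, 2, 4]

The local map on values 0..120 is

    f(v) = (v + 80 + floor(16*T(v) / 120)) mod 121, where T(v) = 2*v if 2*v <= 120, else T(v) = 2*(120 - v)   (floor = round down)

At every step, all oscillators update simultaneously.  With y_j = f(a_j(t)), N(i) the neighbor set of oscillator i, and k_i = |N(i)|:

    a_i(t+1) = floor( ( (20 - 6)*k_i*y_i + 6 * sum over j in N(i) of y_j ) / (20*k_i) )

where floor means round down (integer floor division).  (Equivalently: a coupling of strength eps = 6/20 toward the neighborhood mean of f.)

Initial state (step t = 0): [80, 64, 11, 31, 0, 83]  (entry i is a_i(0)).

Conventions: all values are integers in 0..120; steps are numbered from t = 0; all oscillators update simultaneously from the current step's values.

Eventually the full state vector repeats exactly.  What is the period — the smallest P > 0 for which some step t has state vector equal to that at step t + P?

Answer: 11
Key observation: The state at step 34, [57, 57, 57, 57, 57, 57], reappears at step 45 — and no state repeats earlier — so the cycle the system enters has period 11.

Derivation:
t=0: [80, 64, 11, 31, 0, 83]
t=1: [56, 48, 87, 102, 78, 55]
t=2: [32, 26, 50, 56, 46, 30]
t=3: [105, 99, 36, 40, 32, 102]
t=4: [58, 63, 22, 25, 94, 64]
t=5: [44, 43, 92, 95, 63, 43]
t=6: [20, 18, 49, 51, 36, 18]
t=7: [92, 88, 32, 33, 21, 88]
t=8: [57, 54, 100, 25, 91, 63]
t=9: [39, 36, 62, 91, 57, 39]
t=10: [13, 10, 33, 45, 29, 11]
t=11: [82, 88, 24, 34, 96, 87]
t=12: [52, 51, 89, 22, 59, 58]
t=13: [33, 30, 53, 85, 39, 32]
t=14: [23, 96, 31, 48, 29, 95]
t=15: [95, 65, 106, 43, 100, 72]
t=16: [54, 40, 61, 26, 56, 47]
t=17: [31, 20, 38, 85, 33, 20]
t=18: [103, 94, 25, 54, 20, 90]
t=19: [65, 60, 96, 44, 92, 65]
t=20: [37, 35, 53, 24, 51, 41]
t=21: [14, 13, 29, 81, 27, 11]
t=22: [94, 93, 107, 66, 106, 96]
t=23: [58, 58, 65, 46, 64, 61]
t=24: [31, 31, 35, 22, 35, 34]
t=25: [100, 100, 19, 93, 19, 19]
t=26: [69, 69, 97, 66, 97, 98]
t=27: [44, 44, 58, 42, 58, 58]
t=28: [16, 16, 29, 15, 29, 29]
t=29: [102, 102, 113, 101, 113, 113]
t=30: [66, 66, 71, 66, 71, 71]
t=31: [39, 39, 42, 39, 42, 42]
t=32: [8, 8, 11, 8, 11, 11]
t=33: [90, 90, 92, 90, 92, 92]
t=34: [57, 57, 57, 57, 57, 57]
t=35: [31, 31, 31, 31, 31, 31]
t=36: [119, 119, 119, 119, 119, 119]
t=37: [78, 78, 78, 78, 78, 78]
t=38: [48, 48, 48, 48, 48, 48]
t=39: [19, 19, 19, 19, 19, 19]
t=40: [104, 104, 104, 104, 104, 104]
t=41: [67, 67, 67, 67, 67, 67]
t=42: [40, 40, 40, 40, 40, 40]
t=43: [9, 9, 9, 9, 9, 9]
t=44: [91, 91, 91, 91, 91, 91]
t=45: [57, 57, 57, 57, 57, 57]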